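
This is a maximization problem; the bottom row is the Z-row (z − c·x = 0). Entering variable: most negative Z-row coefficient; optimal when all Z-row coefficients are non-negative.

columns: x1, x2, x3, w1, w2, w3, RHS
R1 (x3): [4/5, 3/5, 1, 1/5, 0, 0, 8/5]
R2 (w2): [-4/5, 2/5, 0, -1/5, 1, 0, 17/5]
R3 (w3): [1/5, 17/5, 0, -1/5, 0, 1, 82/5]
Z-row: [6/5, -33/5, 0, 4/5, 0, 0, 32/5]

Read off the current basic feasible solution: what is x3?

8/5

x3 is basic (row 1); its value is the RHS of that row, 8/5.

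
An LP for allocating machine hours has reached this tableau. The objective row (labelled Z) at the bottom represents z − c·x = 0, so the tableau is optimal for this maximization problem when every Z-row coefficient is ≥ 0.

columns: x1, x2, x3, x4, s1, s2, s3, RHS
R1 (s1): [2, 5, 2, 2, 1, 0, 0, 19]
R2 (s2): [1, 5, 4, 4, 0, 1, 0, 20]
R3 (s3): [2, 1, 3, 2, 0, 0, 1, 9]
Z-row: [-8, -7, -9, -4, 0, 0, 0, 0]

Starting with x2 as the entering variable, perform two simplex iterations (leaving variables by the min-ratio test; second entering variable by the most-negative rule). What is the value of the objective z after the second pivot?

297/10

Ratio test on column x2 — row 1: 19/5 = 19/5; row 2: 20/5 = 4; row 3: 9/1 = 9. Minimum is 19/5 at row 1 (s1 leaves); pivot element 5.
Pivot on row 1; the Z-row RHS becomes 0 − (-7)·(19/5) = 133/5.
Next entering variable (most negative Z-row entry -31/5): x3.
Ratio test on column x3 — row 1: (19/5)/(2/5) = 19/2; row 2: 1/2 = 1/2; row 3: (26/5)/(13/5) = 2. Minimum is 1/2 at row 2 (s2 leaves); pivot element 2.
After the second pivot the Z-row RHS is 133/5 − (-31/5)·(1/2) = 297/10.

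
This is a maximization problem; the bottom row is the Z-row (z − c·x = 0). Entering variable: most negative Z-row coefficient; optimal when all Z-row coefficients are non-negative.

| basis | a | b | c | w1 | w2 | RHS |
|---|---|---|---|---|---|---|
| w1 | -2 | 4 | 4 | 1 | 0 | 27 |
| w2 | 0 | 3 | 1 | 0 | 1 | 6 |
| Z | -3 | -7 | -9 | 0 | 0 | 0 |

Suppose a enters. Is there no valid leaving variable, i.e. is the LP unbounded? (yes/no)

Every constraint-row entry in column a is ≤ 0, so increasing a is unbounded.

yes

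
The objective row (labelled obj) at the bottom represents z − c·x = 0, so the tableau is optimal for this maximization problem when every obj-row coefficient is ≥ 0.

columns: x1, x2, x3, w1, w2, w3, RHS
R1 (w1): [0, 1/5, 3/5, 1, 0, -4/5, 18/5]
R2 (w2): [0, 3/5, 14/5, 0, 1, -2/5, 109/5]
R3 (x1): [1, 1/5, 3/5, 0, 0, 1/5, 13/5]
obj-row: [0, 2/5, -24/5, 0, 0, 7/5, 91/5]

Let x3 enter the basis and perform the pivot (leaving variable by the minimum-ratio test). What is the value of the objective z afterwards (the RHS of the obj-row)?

39

Ratio test on column x3 — row 1: (18/5)/(3/5) = 6; row 2: (109/5)/(14/5) = 109/14; row 3: (13/5)/(3/5) = 13/3. Minimum is 13/3 at row 3 (x1 leaves); pivot element 3/5.
Pivot on row 3; the obj-row RHS becomes 91/5 − (-24/5)·(13/3) = 39.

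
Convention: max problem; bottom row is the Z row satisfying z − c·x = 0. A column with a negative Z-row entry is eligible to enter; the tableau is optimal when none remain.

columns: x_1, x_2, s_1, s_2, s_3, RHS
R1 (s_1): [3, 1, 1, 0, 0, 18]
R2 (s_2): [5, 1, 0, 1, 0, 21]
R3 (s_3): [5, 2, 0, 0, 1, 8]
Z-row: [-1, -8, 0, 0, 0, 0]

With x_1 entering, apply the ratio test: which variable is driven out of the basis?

s_3

Column x_1 entries and ratios — s_1: 18/3 = 6; s_2: 21/5 = 21/5; s_3: 8/5 = 8/5.
Smallest ratio is 8/5 in the row of s_3, so s_3 leaves.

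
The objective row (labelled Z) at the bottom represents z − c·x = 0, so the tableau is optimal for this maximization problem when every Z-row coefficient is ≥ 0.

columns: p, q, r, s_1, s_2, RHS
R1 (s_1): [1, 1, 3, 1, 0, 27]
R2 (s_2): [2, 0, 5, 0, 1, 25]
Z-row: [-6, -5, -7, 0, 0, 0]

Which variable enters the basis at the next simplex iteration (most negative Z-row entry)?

r

Negative Z-row entries: p: -6, q: -5, r: -7.
The most negative is -7 in column r, so r enters.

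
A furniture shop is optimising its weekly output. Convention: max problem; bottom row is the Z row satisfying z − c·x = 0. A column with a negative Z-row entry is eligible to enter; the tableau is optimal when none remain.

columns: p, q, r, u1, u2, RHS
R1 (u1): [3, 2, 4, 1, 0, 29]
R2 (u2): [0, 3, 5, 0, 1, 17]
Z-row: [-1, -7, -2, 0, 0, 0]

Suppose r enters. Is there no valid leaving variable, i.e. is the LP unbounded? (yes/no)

no

Column r has positive entries in row(s) 1, 2, so the ratio test bounds it — not unbounded.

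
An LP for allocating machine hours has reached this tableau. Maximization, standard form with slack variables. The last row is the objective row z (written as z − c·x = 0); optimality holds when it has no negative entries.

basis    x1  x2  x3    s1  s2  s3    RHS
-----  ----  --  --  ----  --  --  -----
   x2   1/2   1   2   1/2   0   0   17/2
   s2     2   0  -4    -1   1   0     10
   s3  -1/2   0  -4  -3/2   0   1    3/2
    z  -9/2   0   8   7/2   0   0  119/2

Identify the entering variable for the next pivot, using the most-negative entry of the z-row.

Negative z-row entries: x1: -9/2.
The most negative is -9/2 in column x1, so x1 enters.

x1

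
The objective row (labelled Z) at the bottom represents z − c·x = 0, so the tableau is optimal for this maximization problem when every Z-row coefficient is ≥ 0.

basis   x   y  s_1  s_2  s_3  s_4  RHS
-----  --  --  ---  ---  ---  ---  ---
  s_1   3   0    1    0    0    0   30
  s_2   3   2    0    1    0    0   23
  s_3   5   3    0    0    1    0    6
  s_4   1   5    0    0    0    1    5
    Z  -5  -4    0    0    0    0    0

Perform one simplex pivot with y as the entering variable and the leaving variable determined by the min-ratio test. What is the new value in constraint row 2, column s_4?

-2/5

Ratio test on column y — row 1: entry 0 ≤ 0; row 2: 23/2 = 23/2; row 3: 6/3 = 2; row 4: 5/5 = 1. Minimum is 1 at row 4 (s_4 leaves); pivot element 5.
Divide row 4 by 5; eliminate column y from the other rows.
Row 2 update in column s_4: 0 − 2·(1/5) = -2/5.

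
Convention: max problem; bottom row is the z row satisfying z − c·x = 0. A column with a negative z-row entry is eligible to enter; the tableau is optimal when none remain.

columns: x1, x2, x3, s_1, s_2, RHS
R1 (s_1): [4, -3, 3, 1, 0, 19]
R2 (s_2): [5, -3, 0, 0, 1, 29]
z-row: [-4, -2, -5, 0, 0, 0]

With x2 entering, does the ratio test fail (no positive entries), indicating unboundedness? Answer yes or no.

Every constraint-row entry in column x2 is ≤ 0, so increasing x2 is unbounded.

yes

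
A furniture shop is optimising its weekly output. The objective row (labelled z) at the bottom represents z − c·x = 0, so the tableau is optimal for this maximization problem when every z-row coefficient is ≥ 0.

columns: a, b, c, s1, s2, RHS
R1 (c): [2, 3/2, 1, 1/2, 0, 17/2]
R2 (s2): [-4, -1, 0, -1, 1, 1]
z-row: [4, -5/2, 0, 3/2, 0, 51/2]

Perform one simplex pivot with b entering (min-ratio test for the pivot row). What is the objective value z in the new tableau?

Ratio test on column b — row 1: (17/2)/(3/2) = 17/3; row 2: entry -1 ≤ 0. Minimum is 17/3 at row 1 (c leaves); pivot element 3/2.
Pivot on row 1; the z-row RHS becomes 51/2 − (-5/2)·(17/3) = 119/3.

119/3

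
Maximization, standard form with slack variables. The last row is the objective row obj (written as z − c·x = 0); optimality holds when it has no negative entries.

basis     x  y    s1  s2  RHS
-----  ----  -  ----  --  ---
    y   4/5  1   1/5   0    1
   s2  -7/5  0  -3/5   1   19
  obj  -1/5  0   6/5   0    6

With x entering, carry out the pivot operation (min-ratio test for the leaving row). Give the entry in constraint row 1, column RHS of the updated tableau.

Ratio test on column x — row 1: 1/(4/5) = 5/4; row 2: entry -7/5 ≤ 0. Minimum is 5/4 at row 1 (y leaves); pivot element 4/5.
Divide row 1 by 4/5; eliminate column x from the other rows.
In the new row 1, the RHS entry is the old entry divided by the pivot: 1/(4/5) = 5/4.

5/4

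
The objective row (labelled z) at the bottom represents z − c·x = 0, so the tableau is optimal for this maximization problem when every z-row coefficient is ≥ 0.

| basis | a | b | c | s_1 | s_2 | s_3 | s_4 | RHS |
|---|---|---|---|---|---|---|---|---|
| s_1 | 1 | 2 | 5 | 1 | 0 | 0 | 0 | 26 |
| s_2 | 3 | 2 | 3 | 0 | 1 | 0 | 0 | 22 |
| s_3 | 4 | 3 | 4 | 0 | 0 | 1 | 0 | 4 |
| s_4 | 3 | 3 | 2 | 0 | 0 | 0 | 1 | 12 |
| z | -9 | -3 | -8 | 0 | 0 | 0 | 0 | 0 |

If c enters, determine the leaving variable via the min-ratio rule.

s_3

Column c entries and ratios — s_1: 26/5 = 26/5; s_2: 22/3 = 22/3; s_3: 4/4 = 1; s_4: 12/2 = 6.
Smallest ratio is 1 in the row of s_3, so s_3 leaves.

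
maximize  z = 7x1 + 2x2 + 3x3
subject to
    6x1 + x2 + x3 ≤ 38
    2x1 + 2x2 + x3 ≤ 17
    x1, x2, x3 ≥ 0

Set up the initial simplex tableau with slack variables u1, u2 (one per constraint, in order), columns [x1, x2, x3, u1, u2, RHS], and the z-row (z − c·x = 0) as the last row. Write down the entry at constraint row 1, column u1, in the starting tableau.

Slack u1 belongs to constraint 1; its column is the unit vector e_1, so the entry in row 1 is 1.

1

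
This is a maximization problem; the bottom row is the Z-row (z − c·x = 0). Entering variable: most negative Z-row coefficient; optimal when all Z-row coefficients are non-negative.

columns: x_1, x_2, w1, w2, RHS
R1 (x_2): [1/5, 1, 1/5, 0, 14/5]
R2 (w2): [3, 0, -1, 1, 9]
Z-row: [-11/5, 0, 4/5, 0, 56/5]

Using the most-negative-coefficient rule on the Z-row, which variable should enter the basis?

Negative Z-row entries: x_1: -11/5.
The most negative is -11/5 in column x_1, so x_1 enters.

x_1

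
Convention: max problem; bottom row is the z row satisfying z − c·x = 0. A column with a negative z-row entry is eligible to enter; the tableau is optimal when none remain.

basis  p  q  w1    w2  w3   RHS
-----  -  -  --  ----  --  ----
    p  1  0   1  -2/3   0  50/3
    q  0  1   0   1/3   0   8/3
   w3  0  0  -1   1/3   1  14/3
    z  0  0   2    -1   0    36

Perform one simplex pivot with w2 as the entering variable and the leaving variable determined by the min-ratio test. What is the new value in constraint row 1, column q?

Ratio test on column w2 — row 1: entry -2/3 ≤ 0; row 2: (8/3)/(1/3) = 8; row 3: (14/3)/(1/3) = 14. Minimum is 8 at row 2 (q leaves); pivot element 1/3.
Divide row 2 by 1/3; eliminate column w2 from the other rows.
Row 1 update in column q: 0 − (-2/3)·3 = 2.

2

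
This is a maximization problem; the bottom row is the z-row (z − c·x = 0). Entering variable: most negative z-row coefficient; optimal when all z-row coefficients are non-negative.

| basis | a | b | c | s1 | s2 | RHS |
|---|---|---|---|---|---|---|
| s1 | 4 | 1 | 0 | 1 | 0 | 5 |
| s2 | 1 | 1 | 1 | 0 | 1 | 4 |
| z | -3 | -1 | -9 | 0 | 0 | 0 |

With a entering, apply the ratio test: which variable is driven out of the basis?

Column a entries and ratios — s1: 5/4 = 5/4; s2: 4/1 = 4.
Smallest ratio is 5/4 in the row of s1, so s1 leaves.

s1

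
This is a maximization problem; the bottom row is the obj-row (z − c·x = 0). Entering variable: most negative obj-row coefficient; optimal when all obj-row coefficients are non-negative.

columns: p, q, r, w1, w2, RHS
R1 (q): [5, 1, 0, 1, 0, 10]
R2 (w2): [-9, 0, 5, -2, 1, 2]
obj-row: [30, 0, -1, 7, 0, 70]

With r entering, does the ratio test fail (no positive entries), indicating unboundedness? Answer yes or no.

no

Column r has positive entries in row(s) 2, so the ratio test bounds it — not unbounded.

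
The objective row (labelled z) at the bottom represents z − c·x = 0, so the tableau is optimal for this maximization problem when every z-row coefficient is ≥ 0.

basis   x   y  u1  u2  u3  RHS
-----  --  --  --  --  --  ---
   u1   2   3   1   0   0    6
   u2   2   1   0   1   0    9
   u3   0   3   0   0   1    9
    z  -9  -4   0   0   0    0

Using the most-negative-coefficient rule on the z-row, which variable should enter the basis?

x

Negative z-row entries: x: -9, y: -4.
The most negative is -9 in column x, so x enters.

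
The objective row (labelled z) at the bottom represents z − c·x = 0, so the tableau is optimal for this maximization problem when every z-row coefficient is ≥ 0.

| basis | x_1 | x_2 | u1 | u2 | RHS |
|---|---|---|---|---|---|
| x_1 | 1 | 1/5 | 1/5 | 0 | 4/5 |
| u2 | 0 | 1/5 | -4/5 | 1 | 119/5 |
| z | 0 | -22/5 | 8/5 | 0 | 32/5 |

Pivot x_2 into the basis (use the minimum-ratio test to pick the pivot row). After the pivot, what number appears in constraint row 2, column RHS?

Ratio test on column x_2 — row 1: (4/5)/(1/5) = 4; row 2: (119/5)/(1/5) = 119. Minimum is 4 at row 1 (x_1 leaves); pivot element 1/5.
Divide row 1 by 1/5; eliminate column x_2 from the other rows.
Row 2 update in column RHS: 119/5 − (1/5)·4 = 23.

23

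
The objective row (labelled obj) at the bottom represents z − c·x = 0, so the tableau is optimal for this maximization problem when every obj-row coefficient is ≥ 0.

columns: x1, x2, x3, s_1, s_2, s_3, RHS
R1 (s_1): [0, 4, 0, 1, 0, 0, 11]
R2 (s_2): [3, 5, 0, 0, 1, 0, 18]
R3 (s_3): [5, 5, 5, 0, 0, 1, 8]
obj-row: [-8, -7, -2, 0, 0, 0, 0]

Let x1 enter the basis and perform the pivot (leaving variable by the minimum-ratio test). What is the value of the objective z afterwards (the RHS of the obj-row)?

Ratio test on column x1 — row 1: entry 0 ≤ 0; row 2: 18/3 = 6; row 3: 8/5 = 8/5. Minimum is 8/5 at row 3 (s_3 leaves); pivot element 5.
Pivot on row 3; the obj-row RHS becomes 0 − (-8)·(8/5) = 64/5.

64/5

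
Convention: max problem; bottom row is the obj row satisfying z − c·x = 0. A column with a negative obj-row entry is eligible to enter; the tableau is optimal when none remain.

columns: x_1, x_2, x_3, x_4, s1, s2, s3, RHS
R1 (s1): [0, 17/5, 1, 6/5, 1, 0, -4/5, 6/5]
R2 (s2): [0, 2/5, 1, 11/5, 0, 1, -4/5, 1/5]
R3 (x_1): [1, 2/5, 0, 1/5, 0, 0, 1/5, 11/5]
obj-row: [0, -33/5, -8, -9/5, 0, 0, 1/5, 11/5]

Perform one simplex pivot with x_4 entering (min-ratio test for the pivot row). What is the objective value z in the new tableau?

26/11

Ratio test on column x_4 — row 1: (6/5)/(6/5) = 1; row 2: (1/5)/(11/5) = 1/11; row 3: (11/5)/(1/5) = 11. Minimum is 1/11 at row 2 (s2 leaves); pivot element 11/5.
Pivot on row 2; the obj-row RHS becomes 11/5 − (-9/5)·(1/11) = 26/11.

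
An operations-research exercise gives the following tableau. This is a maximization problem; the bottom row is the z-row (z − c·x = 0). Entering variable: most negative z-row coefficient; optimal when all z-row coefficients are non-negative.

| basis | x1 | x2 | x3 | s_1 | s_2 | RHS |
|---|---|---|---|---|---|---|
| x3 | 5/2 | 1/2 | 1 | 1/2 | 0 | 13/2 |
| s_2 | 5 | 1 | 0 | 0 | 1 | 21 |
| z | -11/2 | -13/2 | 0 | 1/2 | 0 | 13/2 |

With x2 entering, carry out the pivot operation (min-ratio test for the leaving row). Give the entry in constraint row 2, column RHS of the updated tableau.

8

Ratio test on column x2 — row 1: (13/2)/(1/2) = 13; row 2: 21/1 = 21. Minimum is 13 at row 1 (x3 leaves); pivot element 1/2.
Divide row 1 by 1/2; eliminate column x2 from the other rows.
Row 2 update in column RHS: 21 − 1·13 = 8.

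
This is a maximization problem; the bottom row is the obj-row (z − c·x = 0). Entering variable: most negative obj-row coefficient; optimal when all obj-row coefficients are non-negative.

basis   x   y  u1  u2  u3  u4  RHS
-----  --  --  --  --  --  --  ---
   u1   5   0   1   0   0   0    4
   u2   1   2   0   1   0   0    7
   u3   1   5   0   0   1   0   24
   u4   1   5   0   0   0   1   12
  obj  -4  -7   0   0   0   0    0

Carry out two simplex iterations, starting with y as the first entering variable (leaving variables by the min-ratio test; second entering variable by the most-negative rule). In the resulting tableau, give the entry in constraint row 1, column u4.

0

Ratio test on column y — row 1: entry 0 ≤ 0; row 2: 7/2 = 7/2; row 3: 24/5 = 24/5; row 4: 12/5 = 12/5. Minimum is 12/5 at row 4 (u4 leaves); pivot element 5.
Divide row 4 by 5; eliminate column y from the other rows.
Second iteration: most negative obj-row entry is -13/5 in column x, so x enters.
Ratio test on column x — row 1: 4/5 = 4/5; row 2: (11/5)/(3/5) = 11/3; row 3: entry 0 ≤ 0; row 4: (12/5)/(1/5) = 12. Minimum is 4/5 at row 1 (u1 leaves); pivot element 5.
Divide row 1 by 5; eliminate column x from the other rows.
After both pivots, the entry at constraint row 1, column u4 is 0.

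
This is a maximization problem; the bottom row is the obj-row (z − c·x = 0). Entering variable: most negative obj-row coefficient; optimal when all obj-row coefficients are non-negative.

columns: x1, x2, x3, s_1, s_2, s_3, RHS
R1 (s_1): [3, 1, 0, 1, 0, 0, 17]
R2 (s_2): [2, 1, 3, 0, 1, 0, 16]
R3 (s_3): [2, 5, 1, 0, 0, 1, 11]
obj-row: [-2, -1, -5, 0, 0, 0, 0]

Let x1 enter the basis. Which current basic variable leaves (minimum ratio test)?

Column x1 entries and ratios — s_1: 17/3 = 17/3; s_2: 16/2 = 8; s_3: 11/2 = 11/2.
Smallest ratio is 11/2 in the row of s_3, so s_3 leaves.

s_3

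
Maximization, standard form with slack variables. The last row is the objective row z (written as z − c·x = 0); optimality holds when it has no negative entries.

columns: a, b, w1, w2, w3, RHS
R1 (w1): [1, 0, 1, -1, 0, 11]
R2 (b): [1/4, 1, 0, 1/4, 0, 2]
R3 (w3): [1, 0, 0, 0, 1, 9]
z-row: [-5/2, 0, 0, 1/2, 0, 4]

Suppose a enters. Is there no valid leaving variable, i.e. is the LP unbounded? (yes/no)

Column a has positive entries in row(s) 1, 2, 3, so the ratio test bounds it — not unbounded.

no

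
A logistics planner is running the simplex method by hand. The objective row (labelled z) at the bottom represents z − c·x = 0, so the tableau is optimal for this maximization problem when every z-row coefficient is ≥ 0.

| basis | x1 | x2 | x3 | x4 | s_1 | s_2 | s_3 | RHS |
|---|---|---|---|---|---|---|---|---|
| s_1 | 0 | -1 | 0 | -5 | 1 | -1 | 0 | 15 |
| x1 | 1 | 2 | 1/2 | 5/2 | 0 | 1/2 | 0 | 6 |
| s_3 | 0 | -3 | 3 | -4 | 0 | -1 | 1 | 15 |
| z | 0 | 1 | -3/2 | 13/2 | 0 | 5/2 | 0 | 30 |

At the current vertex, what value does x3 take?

0

x3 is not in the basis, so in the current basic feasible solution x3 = 0.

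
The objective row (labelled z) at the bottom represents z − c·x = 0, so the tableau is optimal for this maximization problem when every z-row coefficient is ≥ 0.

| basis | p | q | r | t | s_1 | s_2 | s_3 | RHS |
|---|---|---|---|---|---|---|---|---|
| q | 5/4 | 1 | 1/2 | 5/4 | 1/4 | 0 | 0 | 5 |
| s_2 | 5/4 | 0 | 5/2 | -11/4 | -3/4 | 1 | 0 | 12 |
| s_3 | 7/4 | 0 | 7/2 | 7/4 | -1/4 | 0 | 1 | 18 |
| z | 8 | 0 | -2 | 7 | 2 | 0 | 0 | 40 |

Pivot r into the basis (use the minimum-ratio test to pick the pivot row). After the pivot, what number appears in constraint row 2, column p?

Ratio test on column r — row 1: 5/(1/2) = 10; row 2: 12/(5/2) = 24/5; row 3: 18/(7/2) = 36/7. Minimum is 24/5 at row 2 (s_2 leaves); pivot element 5/2.
Divide row 2 by 5/2; eliminate column r from the other rows.
In the new row 2, the p entry is the old entry divided by the pivot: (5/4)/(5/2) = 1/2.

1/2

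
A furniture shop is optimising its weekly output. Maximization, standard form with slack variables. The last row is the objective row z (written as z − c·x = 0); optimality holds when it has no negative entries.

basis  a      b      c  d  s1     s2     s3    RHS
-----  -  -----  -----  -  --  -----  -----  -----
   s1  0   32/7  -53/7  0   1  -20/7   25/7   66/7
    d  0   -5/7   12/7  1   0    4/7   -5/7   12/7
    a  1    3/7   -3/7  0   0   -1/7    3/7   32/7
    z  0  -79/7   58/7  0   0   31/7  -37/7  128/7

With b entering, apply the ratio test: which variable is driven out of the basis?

Column b entries and ratios — s1: (66/7)/(32/7) = 33/16; d: -5/7 ≤ 0, skip; a: (32/7)/(3/7) = 32/3.
Smallest ratio is 33/16 in the row of s1, so s1 leaves.

s1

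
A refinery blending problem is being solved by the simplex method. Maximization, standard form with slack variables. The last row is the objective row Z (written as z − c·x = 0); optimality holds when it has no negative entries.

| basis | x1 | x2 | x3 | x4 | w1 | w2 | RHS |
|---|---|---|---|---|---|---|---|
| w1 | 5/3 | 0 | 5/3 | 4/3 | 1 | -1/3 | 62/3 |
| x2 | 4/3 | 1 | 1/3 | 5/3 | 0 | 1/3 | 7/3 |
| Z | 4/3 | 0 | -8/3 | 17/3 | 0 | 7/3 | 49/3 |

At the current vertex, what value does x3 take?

0

x3 is not in the basis, so in the current basic feasible solution x3 = 0.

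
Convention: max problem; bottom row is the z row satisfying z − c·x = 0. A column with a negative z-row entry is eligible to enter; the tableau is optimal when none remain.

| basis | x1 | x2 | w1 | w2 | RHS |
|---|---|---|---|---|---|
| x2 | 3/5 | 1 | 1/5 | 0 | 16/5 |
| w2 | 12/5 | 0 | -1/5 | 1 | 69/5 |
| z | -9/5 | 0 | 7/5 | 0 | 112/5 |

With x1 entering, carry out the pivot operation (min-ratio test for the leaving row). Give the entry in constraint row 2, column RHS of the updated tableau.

Ratio test on column x1 — row 1: (16/5)/(3/5) = 16/3; row 2: (69/5)/(12/5) = 23/4. Minimum is 16/3 at row 1 (x2 leaves); pivot element 3/5.
Divide row 1 by 3/5; eliminate column x1 from the other rows.
Row 2 update in column RHS: 69/5 − (12/5)·(16/3) = 1.

1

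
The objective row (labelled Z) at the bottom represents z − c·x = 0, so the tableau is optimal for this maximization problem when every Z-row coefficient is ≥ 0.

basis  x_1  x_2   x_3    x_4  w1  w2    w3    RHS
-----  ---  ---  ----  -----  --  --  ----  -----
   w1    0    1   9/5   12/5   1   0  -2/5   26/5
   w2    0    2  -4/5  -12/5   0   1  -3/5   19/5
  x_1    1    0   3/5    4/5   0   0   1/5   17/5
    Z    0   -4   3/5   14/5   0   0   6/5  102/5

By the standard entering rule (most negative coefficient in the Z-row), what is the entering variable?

Negative Z-row entries: x_2: -4.
The most negative is -4 in column x_2, so x_2 enters.

x_2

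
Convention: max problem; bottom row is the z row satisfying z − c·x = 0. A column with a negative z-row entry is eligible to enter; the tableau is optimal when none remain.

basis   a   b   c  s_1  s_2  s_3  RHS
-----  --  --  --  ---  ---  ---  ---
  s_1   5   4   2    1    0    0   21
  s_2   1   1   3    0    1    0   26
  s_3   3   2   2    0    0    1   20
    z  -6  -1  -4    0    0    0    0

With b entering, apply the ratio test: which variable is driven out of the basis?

s_1

Column b entries and ratios — s_1: 21/4 = 21/4; s_2: 26/1 = 26; s_3: 20/2 = 10.
Smallest ratio is 21/4 in the row of s_1, so s_1 leaves.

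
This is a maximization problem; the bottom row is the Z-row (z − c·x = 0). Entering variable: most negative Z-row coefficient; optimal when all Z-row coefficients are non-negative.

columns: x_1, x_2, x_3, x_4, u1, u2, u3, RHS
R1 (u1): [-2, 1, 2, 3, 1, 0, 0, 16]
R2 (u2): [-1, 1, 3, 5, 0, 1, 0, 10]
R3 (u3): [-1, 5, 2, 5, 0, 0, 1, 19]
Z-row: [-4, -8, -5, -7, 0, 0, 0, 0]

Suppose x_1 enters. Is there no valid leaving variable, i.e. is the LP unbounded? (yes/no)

Every constraint-row entry in column x_1 is ≤ 0, so increasing x_1 is unbounded.

yes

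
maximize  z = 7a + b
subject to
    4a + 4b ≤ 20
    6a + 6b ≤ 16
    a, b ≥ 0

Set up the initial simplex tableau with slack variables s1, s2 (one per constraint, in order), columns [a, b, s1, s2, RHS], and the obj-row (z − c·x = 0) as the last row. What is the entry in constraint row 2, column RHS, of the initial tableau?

16

The RHS of constraint 2 is b_2 = 16.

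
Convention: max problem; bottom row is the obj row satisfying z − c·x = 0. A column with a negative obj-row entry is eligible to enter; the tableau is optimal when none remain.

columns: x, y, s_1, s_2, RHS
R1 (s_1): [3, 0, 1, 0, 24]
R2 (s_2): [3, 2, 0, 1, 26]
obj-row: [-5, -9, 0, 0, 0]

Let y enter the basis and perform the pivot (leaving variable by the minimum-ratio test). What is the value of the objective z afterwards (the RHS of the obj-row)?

117

Ratio test on column y — row 1: entry 0 ≤ 0; row 2: 26/2 = 13. Minimum is 13 at row 2 (s_2 leaves); pivot element 2.
Pivot on row 2; the obj-row RHS becomes 0 − (-9)·13 = 117.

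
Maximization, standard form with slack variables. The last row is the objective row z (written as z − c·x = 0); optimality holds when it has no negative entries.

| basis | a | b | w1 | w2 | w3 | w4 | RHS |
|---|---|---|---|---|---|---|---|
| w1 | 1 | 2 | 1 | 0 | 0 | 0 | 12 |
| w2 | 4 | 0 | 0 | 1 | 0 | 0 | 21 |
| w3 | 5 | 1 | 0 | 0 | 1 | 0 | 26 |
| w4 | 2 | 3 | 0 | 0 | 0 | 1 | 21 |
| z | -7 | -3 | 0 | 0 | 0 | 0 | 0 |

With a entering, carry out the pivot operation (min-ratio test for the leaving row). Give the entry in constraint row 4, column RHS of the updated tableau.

53/5

Ratio test on column a — row 1: 12/1 = 12; row 2: 21/4 = 21/4; row 3: 26/5 = 26/5; row 4: 21/2 = 21/2. Minimum is 26/5 at row 3 (w3 leaves); pivot element 5.
Divide row 3 by 5; eliminate column a from the other rows.
Row 4 update in column RHS: 21 − 2·(26/5) = 53/5.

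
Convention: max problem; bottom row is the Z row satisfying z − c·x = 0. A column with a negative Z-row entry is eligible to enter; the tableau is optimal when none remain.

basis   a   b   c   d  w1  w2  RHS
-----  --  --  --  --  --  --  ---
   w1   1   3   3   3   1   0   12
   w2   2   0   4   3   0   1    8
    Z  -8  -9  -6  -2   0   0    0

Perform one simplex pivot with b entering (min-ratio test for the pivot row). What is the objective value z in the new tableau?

36

Ratio test on column b — row 1: 12/3 = 4; row 2: entry 0 ≤ 0. Minimum is 4 at row 1 (w1 leaves); pivot element 3.
Pivot on row 1; the Z-row RHS becomes 0 − (-9)·4 = 36.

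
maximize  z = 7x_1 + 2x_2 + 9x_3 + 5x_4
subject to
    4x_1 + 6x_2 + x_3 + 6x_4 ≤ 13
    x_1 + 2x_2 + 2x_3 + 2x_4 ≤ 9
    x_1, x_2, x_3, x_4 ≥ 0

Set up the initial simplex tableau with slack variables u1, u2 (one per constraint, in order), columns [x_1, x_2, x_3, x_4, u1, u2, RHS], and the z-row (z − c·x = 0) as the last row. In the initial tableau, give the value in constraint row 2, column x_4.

Constraint 2 has coefficient 2 on x_4.

2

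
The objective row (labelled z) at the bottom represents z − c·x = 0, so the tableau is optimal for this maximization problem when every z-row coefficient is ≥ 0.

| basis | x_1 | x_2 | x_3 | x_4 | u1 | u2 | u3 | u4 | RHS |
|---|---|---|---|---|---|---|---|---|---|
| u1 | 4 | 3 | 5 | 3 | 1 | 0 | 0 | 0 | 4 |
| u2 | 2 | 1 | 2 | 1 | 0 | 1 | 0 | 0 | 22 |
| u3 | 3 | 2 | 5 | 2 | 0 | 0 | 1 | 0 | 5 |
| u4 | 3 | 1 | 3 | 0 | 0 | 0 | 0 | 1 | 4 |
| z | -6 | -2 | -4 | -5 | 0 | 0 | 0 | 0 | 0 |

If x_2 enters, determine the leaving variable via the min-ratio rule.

Column x_2 entries and ratios — u1: 4/3 = 4/3; u2: 22/1 = 22; u3: 5/2 = 5/2; u4: 4/1 = 4.
Smallest ratio is 4/3 in the row of u1, so u1 leaves.

u1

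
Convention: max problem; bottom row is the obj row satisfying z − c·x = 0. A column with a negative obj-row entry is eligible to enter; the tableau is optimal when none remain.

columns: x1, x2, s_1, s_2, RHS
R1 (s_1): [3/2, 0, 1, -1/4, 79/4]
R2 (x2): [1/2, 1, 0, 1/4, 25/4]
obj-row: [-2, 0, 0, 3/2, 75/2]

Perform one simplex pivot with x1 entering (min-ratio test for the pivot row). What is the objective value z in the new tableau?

125/2

Ratio test on column x1 — row 1: (79/4)/(3/2) = 79/6; row 2: (25/4)/(1/2) = 25/2. Minimum is 25/2 at row 2 (x2 leaves); pivot element 1/2.
Pivot on row 2; the obj-row RHS becomes 75/2 − (-2)·(25/2) = 125/2.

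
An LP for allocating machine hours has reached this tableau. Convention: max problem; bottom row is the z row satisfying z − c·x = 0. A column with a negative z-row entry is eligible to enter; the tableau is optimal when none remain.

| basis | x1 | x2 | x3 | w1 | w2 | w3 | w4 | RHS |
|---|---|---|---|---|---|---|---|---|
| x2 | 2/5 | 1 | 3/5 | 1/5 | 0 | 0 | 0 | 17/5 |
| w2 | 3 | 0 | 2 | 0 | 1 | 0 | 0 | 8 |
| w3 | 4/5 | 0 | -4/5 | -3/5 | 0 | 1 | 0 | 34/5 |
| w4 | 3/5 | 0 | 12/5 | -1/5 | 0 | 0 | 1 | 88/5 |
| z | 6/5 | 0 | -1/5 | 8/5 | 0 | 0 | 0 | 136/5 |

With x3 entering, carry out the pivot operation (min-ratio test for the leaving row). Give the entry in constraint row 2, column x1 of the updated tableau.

Ratio test on column x3 — row 1: (17/5)/(3/5) = 17/3; row 2: 8/2 = 4; row 3: entry -4/5 ≤ 0; row 4: (88/5)/(12/5) = 22/3. Minimum is 4 at row 2 (w2 leaves); pivot element 2.
Divide row 2 by 2; eliminate column x3 from the other rows.
In the new row 2, the x1 entry is the old entry divided by the pivot: 3/2 = 3/2.

3/2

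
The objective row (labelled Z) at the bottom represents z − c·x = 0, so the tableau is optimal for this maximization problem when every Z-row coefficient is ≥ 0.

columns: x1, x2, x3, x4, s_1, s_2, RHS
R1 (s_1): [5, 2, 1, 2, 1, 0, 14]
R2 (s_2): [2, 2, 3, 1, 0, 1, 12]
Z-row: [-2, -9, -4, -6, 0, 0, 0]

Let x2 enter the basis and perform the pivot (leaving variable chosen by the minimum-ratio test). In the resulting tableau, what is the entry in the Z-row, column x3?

19/2

Ratio test on column x2 — row 1: 14/2 = 7; row 2: 12/2 = 6. Minimum is 6 at row 2 (s_2 leaves); pivot element 2.
Divide row 2 by 2; eliminate column x2 from the other rows.
Z-row update in column x3: -4 − (-9)·(3/2) = 19/2.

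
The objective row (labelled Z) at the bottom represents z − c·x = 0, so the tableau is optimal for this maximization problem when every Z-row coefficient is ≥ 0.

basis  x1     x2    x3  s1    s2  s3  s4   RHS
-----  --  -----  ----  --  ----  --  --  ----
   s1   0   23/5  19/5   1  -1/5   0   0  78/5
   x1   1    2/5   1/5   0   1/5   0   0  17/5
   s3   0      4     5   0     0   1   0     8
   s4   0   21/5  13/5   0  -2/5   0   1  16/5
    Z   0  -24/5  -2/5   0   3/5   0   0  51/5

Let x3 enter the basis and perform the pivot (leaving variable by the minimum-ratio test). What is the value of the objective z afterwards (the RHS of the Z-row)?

Ratio test on column x3 — row 1: (78/5)/(19/5) = 78/19; row 2: (17/5)/(1/5) = 17; row 3: 8/5 = 8/5; row 4: (16/5)/(13/5) = 16/13. Minimum is 16/13 at row 4 (s4 leaves); pivot element 13/5.
Pivot on row 4; the Z-row RHS becomes 51/5 − (-2/5)·(16/13) = 139/13.

139/13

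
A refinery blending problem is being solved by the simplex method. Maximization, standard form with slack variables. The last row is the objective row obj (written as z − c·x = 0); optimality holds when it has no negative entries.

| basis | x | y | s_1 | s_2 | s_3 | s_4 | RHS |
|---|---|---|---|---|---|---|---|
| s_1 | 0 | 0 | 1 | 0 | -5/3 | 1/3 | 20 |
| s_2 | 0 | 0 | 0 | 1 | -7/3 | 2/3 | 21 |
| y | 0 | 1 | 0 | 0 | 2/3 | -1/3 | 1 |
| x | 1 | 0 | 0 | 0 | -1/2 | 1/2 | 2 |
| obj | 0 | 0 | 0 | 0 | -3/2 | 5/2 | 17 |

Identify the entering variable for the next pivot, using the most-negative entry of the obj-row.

s_3

Negative obj-row entries: s_3: -3/2.
The most negative is -3/2 in column s_3, so s_3 enters.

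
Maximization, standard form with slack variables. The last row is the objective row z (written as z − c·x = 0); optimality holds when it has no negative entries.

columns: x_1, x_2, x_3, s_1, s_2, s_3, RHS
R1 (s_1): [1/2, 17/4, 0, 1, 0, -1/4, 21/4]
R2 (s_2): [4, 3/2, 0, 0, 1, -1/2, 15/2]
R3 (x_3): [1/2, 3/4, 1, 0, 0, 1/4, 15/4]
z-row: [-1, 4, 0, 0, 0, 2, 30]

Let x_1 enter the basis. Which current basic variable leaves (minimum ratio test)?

s_2

Column x_1 entries and ratios — s_1: (21/4)/(1/2) = 21/2; s_2: (15/2)/4 = 15/8; x_3: (15/4)/(1/2) = 15/2.
Smallest ratio is 15/8 in the row of s_2, so s_2 leaves.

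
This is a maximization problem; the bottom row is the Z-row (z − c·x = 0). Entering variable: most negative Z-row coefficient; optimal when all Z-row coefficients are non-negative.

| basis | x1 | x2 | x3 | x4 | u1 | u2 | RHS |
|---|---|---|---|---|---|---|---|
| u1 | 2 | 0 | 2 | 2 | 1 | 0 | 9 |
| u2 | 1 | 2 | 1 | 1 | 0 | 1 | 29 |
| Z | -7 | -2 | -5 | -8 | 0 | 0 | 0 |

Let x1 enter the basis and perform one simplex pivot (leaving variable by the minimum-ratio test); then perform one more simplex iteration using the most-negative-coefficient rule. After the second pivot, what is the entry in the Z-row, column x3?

2

Ratio test on column x1 — row 1: 9/2 = 9/2; row 2: 29/1 = 29. Minimum is 9/2 at row 1 (u1 leaves); pivot element 2.
Divide row 1 by 2; eliminate column x1 from the other rows.
Second iteration: most negative Z-row entry is -2 in column x2, so x2 enters.
Ratio test on column x2 — row 1: entry 0 ≤ 0; row 2: (49/2)/2 = 49/4. Minimum is 49/4 at row 2 (u2 leaves); pivot element 2.
Divide row 2 by 2; eliminate column x2 from the other rows.
After both pivots, the entry at the Z-row, column x3 is 2.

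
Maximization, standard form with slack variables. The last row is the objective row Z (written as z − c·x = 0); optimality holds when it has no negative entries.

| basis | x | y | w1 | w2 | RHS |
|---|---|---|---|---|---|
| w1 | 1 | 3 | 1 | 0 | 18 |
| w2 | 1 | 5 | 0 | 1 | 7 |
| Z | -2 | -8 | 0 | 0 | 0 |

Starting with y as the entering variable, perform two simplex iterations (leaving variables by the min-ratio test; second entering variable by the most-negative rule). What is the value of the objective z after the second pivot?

Ratio test on column y — row 1: 18/3 = 6; row 2: 7/5 = 7/5. Minimum is 7/5 at row 2 (w2 leaves); pivot element 5.
Pivot on row 2; the Z-row RHS becomes 0 − (-8)·(7/5) = 56/5.
Next entering variable (most negative Z-row entry -2/5): x.
Ratio test on column x — row 1: (69/5)/(2/5) = 69/2; row 2: (7/5)/(1/5) = 7. Minimum is 7 at row 2 (y leaves); pivot element 1/5.
After the second pivot the Z-row RHS is 56/5 − (-2/5)·7 = 14.

14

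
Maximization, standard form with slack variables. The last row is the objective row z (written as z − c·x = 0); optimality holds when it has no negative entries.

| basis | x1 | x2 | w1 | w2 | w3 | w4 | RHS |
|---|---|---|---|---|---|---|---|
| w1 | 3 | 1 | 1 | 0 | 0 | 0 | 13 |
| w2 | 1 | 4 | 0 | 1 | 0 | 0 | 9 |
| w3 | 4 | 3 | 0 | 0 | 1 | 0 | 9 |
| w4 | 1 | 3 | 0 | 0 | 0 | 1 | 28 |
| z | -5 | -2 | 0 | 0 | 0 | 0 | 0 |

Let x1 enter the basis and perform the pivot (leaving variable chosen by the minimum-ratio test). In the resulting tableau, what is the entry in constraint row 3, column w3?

Ratio test on column x1 — row 1: 13/3 = 13/3; row 2: 9/1 = 9; row 3: 9/4 = 9/4; row 4: 28/1 = 28. Minimum is 9/4 at row 3 (w3 leaves); pivot element 4.
Divide row 3 by 4; eliminate column x1 from the other rows.
In the new row 3, the w3 entry is the old entry divided by the pivot: 1/4 = 1/4.

1/4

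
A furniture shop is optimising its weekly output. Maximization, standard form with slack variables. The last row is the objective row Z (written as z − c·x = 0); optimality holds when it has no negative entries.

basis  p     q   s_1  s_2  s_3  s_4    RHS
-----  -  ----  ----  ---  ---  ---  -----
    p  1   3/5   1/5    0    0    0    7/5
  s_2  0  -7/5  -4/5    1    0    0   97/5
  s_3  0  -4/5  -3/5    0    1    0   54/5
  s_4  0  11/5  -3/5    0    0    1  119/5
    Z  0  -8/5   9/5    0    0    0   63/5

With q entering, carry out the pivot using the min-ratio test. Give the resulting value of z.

Ratio test on column q — row 1: (7/5)/(3/5) = 7/3; row 2: entry -7/5 ≤ 0; row 3: entry -4/5 ≤ 0; row 4: (119/5)/(11/5) = 119/11. Minimum is 7/3 at row 1 (p leaves); pivot element 3/5.
Pivot on row 1; the Z-row RHS becomes 63/5 − (-8/5)·(7/3) = 49/3.

49/3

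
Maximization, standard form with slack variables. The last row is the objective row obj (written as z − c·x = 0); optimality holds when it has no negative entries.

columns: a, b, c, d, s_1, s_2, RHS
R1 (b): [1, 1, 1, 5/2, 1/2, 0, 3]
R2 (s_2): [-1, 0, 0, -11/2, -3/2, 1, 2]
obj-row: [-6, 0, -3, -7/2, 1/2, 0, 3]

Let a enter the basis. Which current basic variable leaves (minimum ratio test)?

b

Column a entries and ratios — b: 3/1 = 3; s_2: -1 ≤ 0, skip.
Smallest ratio is 3 in the row of b, so b leaves.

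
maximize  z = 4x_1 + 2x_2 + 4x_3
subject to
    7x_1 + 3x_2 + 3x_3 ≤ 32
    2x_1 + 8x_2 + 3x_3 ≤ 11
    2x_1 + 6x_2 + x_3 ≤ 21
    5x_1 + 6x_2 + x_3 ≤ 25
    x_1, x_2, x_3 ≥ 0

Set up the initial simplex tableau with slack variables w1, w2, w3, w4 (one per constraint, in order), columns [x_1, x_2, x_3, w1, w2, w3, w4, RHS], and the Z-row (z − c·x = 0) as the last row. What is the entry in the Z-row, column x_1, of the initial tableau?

-4

The Z-row carries the negated objective coefficients: the x_1 entry is -4.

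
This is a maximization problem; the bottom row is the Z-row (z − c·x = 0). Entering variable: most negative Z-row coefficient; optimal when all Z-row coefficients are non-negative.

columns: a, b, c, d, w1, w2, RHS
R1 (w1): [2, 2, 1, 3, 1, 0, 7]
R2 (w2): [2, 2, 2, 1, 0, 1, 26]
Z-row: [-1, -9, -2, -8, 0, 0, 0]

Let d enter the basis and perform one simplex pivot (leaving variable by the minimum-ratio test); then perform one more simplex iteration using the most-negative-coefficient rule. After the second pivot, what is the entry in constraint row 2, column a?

Ratio test on column d — row 1: 7/3 = 7/3; row 2: 26/1 = 26. Minimum is 7/3 at row 1 (w1 leaves); pivot element 3.
Divide row 1 by 3; eliminate column d from the other rows.
Second iteration: most negative Z-row entry is -11/3 in column b, so b enters.
Ratio test on column b — row 1: (7/3)/(2/3) = 7/2; row 2: (71/3)/(4/3) = 71/4. Minimum is 7/2 at row 1 (d leaves); pivot element 2/3.
Divide row 1 by 2/3; eliminate column b from the other rows.
After both pivots, the entry at constraint row 2, column a is 0.

0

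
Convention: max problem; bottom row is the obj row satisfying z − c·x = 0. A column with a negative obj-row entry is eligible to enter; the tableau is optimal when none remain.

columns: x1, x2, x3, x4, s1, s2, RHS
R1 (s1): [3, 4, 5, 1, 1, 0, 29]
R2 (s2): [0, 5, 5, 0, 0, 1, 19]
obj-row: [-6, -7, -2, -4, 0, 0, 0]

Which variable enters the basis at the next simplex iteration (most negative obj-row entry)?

Negative obj-row entries: x1: -6, x2: -7, x3: -2, x4: -4.
The most negative is -7 in column x2, so x2 enters.

x2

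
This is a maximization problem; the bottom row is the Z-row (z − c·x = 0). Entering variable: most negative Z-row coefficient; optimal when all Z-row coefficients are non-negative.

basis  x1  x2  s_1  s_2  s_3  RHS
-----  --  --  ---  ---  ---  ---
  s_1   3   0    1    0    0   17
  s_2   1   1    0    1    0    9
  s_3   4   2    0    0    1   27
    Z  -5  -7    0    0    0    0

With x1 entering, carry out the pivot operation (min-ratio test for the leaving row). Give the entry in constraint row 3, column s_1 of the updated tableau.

Ratio test on column x1 — row 1: 17/3 = 17/3; row 2: 9/1 = 9; row 3: 27/4 = 27/4. Minimum is 17/3 at row 1 (s_1 leaves); pivot element 3.
Divide row 1 by 3; eliminate column x1 from the other rows.
Row 3 update in column s_1: 0 − 4·(1/3) = -4/3.

-4/3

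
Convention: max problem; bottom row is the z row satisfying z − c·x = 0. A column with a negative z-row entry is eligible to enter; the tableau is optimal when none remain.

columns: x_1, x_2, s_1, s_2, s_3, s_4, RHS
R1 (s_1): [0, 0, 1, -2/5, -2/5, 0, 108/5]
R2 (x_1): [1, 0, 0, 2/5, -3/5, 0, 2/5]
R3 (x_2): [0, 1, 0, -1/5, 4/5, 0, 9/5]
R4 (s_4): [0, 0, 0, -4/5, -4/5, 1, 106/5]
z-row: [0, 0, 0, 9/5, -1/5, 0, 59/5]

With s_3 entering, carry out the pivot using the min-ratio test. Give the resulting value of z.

49/4

Ratio test on column s_3 — row 1: entry -2/5 ≤ 0; row 2: entry -3/5 ≤ 0; row 3: (9/5)/(4/5) = 9/4; row 4: entry -4/5 ≤ 0. Minimum is 9/4 at row 3 (x_2 leaves); pivot element 4/5.
Pivot on row 3; the z-row RHS becomes 59/5 − (-1/5)·(9/4) = 49/4.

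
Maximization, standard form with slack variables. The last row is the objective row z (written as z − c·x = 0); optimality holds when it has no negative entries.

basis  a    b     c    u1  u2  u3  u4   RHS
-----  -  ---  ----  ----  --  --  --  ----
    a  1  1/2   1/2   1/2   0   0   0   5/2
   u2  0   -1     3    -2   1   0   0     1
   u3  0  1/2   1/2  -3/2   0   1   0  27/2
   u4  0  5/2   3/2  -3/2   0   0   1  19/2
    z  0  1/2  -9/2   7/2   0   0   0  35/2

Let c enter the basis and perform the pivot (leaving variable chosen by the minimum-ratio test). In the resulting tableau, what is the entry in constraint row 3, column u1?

-7/6

Ratio test on column c — row 1: (5/2)/(1/2) = 5; row 2: 1/3 = 1/3; row 3: (27/2)/(1/2) = 27; row 4: (19/2)/(3/2) = 19/3. Minimum is 1/3 at row 2 (u2 leaves); pivot element 3.
Divide row 2 by 3; eliminate column c from the other rows.
Row 3 update in column u1: -3/2 − (1/2)·(-2/3) = -7/6.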